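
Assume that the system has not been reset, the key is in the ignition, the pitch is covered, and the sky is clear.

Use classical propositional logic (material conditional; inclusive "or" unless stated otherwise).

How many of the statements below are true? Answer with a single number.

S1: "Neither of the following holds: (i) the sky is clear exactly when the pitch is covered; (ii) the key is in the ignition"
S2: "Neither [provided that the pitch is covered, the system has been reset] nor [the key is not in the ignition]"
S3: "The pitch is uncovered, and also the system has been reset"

1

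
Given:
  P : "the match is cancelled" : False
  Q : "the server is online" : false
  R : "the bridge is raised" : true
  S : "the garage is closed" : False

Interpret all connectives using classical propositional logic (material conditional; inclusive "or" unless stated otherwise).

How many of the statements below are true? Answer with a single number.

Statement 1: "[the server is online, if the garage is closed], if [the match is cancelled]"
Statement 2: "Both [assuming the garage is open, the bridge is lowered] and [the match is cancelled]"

Statement 1: Parsed as P -> (S -> Q)

S -> Q = False -> False = True
P -> (S -> Q) = False -> True = True
So Statement 1 is true.

Statement 2: Formalization: (not S -> not R) and P

not S = not False = True
not R = not True = False
not S -> not R = True -> False = False
(not S -> not R) and P = False and False = False
So Statement 2 is false.

Count: 1.

1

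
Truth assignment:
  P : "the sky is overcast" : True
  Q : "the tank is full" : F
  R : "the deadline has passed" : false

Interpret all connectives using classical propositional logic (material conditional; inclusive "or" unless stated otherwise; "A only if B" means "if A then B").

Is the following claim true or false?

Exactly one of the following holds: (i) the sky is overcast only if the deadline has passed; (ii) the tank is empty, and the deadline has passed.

This is (P -> R) xor (not Q and R).

P -> R = True -> False = False
not Q = not False = True
not Q and R = True and False = False
(P -> R) xor (not Q and R) = False xor False = False

False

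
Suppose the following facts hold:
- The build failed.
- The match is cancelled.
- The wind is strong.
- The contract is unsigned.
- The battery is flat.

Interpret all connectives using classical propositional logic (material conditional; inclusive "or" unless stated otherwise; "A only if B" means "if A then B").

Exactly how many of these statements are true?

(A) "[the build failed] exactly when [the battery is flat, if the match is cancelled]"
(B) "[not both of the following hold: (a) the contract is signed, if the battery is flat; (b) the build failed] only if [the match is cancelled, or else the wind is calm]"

Let P = "the build passed" (F), D = "the match is cancelled" (T), M = "the battery is charged" (F), S = "the contract is signed" (F), H = "the wind is strong" (T).

(A): Formalization: ¬P ↔ (D → ¬M)

¬P = ¬F = T
¬M = ¬F = T
D → ¬M = T → T = T
¬P ↔ (D → ¬M) = T ↔ T = T
Hence (A) is true.

(B): Parsed as ((¬M → S) ↑ ¬P) → (D ∨ ¬H)

¬M = ¬F = T
¬M → S = T → F = F
¬P = ¬F = T
(¬M → S) ↑ ¬P = F ↑ T = T
¬H = ¬T = F
D ∨ ¬H = T ∨ F = T
((¬M → S) ↑ ¬P) → (D ∨ ¬H) = T → T = T
Hence (B) is true.

2 of the 2 statements are true ((A), (B)).

2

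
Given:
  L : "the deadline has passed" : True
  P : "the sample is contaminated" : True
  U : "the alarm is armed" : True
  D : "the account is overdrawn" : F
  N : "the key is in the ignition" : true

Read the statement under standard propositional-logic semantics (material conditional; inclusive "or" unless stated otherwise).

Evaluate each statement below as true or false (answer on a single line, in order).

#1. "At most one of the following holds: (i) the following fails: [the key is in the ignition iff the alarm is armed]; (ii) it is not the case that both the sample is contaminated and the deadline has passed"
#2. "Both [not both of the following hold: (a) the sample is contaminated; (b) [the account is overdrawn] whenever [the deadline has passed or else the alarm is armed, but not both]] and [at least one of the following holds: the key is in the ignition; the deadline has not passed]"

#1: Formalization: not (N iff U) nand (P nand L)

N iff U = True iff True = True
not (N iff U) = not True = False
P nand L = True nand True = False
not (N iff U) nand (P nand L) = False nand False = True
So #1 is true.

#2: In symbols: (P nand ((L xor U) -> D)) and (N or not L)

L xor U = True xor True = False
(L xor U) -> D = False -> False = True
P nand ((L xor U) -> D) = True nand True = False
not L = not True = False
N or not L = True or False = True
(P nand ((L xor U) -> D)) and (N or not L) = False and True = False
Thus #2 is false.

#1 True / #2 False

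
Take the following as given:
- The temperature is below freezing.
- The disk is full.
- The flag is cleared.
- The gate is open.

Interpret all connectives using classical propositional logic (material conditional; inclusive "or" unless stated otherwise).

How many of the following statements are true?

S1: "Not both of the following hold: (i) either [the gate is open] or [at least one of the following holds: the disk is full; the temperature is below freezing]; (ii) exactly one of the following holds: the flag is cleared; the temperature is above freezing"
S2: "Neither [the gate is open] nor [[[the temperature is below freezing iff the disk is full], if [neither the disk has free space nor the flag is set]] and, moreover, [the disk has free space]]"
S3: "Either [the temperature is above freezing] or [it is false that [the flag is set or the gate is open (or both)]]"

Let K = "the gate is open" (T), M = "the disk is full" (T), S = "the temperature is below freezing" (T), R = "the flag is set" (F).

S1: Parsed as (K ∨ (M ∨ S)) ↑ (¬R ⊕ ¬S)

M ∨ S = T ∨ T = T
K ∨ (M ∨ S) = T ∨ T = T
¬R = ¬F = T
¬S = ¬T = F
¬R ⊕ ¬S = T ⊕ F = T
(K ∨ (M ∨ S)) ↑ (¬R ⊕ ¬S) = T ↑ T = F
Hence S1 is false.

S2: In symbols: K ↓ (((¬M ↓ R) → (S ↔ M)) ∧ ¬M)

¬M = ¬T = F
¬M ↓ R = F ↓ F = T
S ↔ M = T ↔ T = T
(¬M ↓ R) → (S ↔ M) = T → T = T
¬M = ¬T = F
((¬M ↓ R) → (S ↔ M)) ∧ ¬M = T ∧ F = F
K ↓ (((¬M ↓ R) → (S ↔ M)) ∧ ¬M) = T ↓ F = F
Thus S2 is false.

S3: Parsed as ¬S ∨ ¬(R ∨ K)

¬S = ¬T = F
R ∨ K = F ∨ T = T
¬(R ∨ K) = ¬T = F
¬S ∨ ¬(R ∨ K) = F ∨ F = F
Hence S3 is false.

Count: 0.

0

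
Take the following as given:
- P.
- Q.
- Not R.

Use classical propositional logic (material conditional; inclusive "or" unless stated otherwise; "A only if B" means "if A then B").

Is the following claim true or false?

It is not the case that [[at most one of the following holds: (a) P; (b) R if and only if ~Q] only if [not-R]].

False.

Parsed as not ((P nand (R iff not Q)) -> not R)

not Q = not True = False
R iff not Q = False iff False = True
P nand (R iff not Q) = True nand True = False
not R = not False = True
(P nand (R iff not Q)) -> not R = False -> True = True
not ((P nand (R iff not Q)) -> not R) = not True = False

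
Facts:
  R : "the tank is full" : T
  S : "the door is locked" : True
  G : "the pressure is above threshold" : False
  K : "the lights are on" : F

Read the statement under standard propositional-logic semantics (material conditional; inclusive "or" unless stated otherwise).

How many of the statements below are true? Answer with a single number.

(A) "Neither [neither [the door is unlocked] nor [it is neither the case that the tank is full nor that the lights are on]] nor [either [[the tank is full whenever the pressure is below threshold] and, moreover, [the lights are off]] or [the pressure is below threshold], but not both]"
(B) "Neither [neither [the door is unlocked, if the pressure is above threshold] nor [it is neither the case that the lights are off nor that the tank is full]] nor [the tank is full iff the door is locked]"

(A): This is (not S nor (R nor K)) nor (((not G -> R) and not K) xor not G).

not S = not True = False
R nor K = True nor False = False
not S nor (R nor K) = False nor False = True
not G = not False = True
not G -> R = True -> True = True
not K = not False = True
(not G -> R) and not K = True and True = True
not G = not False = True
((not G -> R) and not K) xor not G = True xor True = False
(not S nor (R nor K)) nor (((not G -> R) and not K) xor not G) = True nor False = False
Thus (A) is false.

(B): Parsed as ((G -> not S) nor (not K nor R)) nor (R iff S)

not S = not True = False
G -> not S = False -> False = True
not K = not False = True
not K nor R = True nor True = False
(G -> not S) nor (not K nor R) = True nor False = False
R iff S = True iff True = True
((G -> not S) nor (not K nor R)) nor (R iff S) = False nor True = False
Thus (B) is false.

True statements: 0 (none).

0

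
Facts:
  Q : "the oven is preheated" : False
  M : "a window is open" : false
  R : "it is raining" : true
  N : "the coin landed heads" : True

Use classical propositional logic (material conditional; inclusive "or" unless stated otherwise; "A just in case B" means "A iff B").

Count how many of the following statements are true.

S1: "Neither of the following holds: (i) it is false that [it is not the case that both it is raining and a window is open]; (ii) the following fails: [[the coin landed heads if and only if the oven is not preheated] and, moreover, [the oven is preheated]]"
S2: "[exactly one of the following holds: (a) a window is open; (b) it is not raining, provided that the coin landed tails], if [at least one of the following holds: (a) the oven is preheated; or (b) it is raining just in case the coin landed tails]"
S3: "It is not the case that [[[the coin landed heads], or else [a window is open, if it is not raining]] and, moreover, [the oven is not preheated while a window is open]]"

S1: Parsed as ~(R nand M) nor ~((N <-> ~Q) & Q)

R nand M = T nand F = T
~(R nand M) = ~T = F
~Q = ~F = T
N <-> ~Q = T <-> T = T
(N <-> ~Q) & Q = T & F = F
~((N <-> ~Q) & Q) = ~F = T
~(R nand M) nor ~((N <-> ~Q) & Q) = F nor T = F
Hence S1 is false.

S2: Parsed as (Q | (R <-> ~N)) -> (M xor (~N -> ~R))

~N = ~T = F
R <-> ~N = T <-> F = F
Q | (R <-> ~N) = F | F = F
~N = ~T = F
~R = ~T = F
~N -> ~R = F -> F = T
M xor (~N -> ~R) = F xor T = T
(Q | (R <-> ~N)) -> (M xor (~N -> ~R)) = F -> T = T
So S2 is true.

S3: In symbols: ~((N | (~R -> M)) & (~Q & M))

~R = ~T = F
~R -> M = F -> F = T
N | (~R -> M) = T | T = T
~Q = ~F = T
~Q & M = T & F = F
(N | (~R -> M)) & (~Q & M) = T & F = F
~((N | (~R -> M)) & (~Q & M)) = ~F = T
So S3 is true.

2 of the 3 statements are true.

2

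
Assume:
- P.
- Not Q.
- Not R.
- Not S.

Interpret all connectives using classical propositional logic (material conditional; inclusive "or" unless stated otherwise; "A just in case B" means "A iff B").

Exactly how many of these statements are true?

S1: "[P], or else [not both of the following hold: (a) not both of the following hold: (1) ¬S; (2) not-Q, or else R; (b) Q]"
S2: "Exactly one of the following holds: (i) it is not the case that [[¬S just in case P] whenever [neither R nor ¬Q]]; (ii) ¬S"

S1: Parsed as P | ((~S nand (~Q | R)) nand Q)

~S = ~F = T
~Q = ~F = T
~Q | R = T | F = T
~S nand (~Q | R) = T nand T = F
(~S nand (~Q | R)) nand Q = F nand F = T
P | ((~S nand (~Q | R)) nand Q) = T | T = T
So S1 is true.

S2: Parsed as ~((R nor ~Q) -> (~S <-> P)) xor ~S

~Q = ~F = T
R nor ~Q = F nor T = F
~S = ~F = T
~S <-> P = T <-> T = T
(R nor ~Q) -> (~S <-> P) = F -> T = T
~((R nor ~Q) -> (~S <-> P)) = ~T = F
~S = ~F = T
~((R nor ~Q) -> (~S <-> P)) xor ~S = F xor T = T
So S2 is true.

Count: 2.

2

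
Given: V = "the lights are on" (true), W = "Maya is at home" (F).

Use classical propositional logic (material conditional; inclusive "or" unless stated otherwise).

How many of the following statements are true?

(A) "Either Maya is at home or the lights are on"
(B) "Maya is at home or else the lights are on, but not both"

(A): In symbols: W or V

W or V = False or True = True
So (A) is true.

(B): This is W xor V.

W xor V = False xor True = True
So (B) is true.

True statements: 2 ((A), (B)).

2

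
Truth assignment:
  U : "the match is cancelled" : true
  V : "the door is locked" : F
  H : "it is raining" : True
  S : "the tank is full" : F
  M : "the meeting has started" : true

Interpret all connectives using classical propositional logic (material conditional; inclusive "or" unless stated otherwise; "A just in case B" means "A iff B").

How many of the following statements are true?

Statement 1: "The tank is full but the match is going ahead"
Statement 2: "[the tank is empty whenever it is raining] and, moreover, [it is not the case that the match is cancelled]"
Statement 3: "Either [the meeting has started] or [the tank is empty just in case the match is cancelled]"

1

Statement 1: This is S and not U.

not U = not True = False
S and not U = False and False = False
Hence Statement 1 is false.

Statement 2: Parsed as (H -> not S) and not U

not S = not False = True
H -> not S = True -> True = True
not U = not True = False
(H -> not S) and not U = True and False = False
Hence Statement 2 is false.

Statement 3: Formalization: M or (not S iff U)

not S = not False = True
not S iff U = True iff True = True
M or (not S iff U) = True or True = True
Thus Statement 3 is true.

True statements: 1 (Statement 3).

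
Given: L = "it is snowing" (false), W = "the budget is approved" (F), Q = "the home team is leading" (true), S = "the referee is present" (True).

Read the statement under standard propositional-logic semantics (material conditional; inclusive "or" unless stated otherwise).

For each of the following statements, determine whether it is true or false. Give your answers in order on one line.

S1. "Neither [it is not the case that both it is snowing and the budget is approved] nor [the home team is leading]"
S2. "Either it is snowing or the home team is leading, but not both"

S1: This is (L nand W) nor Q.

L nand W = False nand False = True
(L nand W) nor Q = True nor True = False
Thus S1 is false.

S2: Formalization: L xor Q

L xor Q = False xor True = True
Thus S2 is true.

S1 F; S2 T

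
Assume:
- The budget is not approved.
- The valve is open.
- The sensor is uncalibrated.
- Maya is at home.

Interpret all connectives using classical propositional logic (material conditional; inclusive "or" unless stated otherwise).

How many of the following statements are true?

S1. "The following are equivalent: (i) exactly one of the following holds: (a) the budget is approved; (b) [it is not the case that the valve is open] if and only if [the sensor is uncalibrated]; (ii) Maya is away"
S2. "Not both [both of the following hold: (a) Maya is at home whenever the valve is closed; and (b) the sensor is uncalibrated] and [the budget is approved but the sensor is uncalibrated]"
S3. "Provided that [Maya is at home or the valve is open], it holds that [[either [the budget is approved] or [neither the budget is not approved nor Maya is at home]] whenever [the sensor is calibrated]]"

3

Let P = "the budget is approved" (F), Q = "the valve is open" (T), R = "the sensor is calibrated" (F), S = "Maya is at home" (T).

S1: In symbols: (P xor (~Q <-> ~R)) <-> ~S

~Q = ~T = F
~R = ~F = T
~Q <-> ~R = F <-> T = F
P xor (~Q <-> ~R) = F xor F = F
~S = ~T = F
(P xor (~Q <-> ~R)) <-> ~S = F <-> F = T
Hence S1 is true.

S2: In symbols: ((~Q -> S) & ~R) nand (P & ~R)

~Q = ~T = F
~Q -> S = F -> T = T
~R = ~F = T
(~Q -> S) & ~R = T & T = T
~R = ~F = T
P & ~R = F & T = F
((~Q -> S) & ~R) nand (P & ~R) = T nand F = T
So S2 is true.

S3: Formalization: (S | Q) -> (R -> (P | (~P nor S)))

S | Q = T | T = T
~P = ~F = T
~P nor S = T nor T = F
P | (~P nor S) = F | F = F
R -> (P | (~P nor S)) = F -> F = T
(S | Q) -> (R -> (P | (~P nor S))) = T -> T = T
Hence S3 is true.

True statements: 3.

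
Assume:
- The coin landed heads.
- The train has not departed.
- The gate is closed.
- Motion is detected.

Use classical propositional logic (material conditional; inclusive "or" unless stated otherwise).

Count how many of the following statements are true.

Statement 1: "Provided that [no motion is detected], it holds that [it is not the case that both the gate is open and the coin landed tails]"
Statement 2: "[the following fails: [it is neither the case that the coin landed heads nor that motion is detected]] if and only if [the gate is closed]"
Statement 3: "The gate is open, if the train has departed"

Let M = "motion is detected" (T), P = "the gate is open" (F), S = "the coin landed heads" (T), V = "the train has departed" (F).

Statement 1: Parsed as ¬M → (P ↑ ¬S)

¬M = ¬T = F
¬S = ¬T = F
P ↑ ¬S = F ↑ F = T
¬M → (P ↑ ¬S) = F → T = T
Hence Statement 1 is true.

Statement 2: In symbols: ¬(S ↓ M) ↔ ¬P

S ↓ M = T ↓ T = F
¬(S ↓ M) = ¬F = T
¬P = ¬F = T
¬(S ↓ M) ↔ ¬P = T ↔ T = T
So Statement 2 is true.

Statement 3: In symbols: V → P

V → P = F → F = T
Thus Statement 3 is true.

Count: 3.

3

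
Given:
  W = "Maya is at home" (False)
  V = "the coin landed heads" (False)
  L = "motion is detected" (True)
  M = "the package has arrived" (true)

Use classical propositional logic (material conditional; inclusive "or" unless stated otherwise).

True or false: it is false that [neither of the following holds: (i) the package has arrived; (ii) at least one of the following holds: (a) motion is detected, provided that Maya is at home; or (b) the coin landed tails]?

The statement is true.

Values: M=T, W=F, L=T, V=F.
This is ¬(M ↓ ((W → L) ∨ ¬V)).

W → L = F → T = T
¬V = ¬F = T
(W → L) ∨ ¬V = T ∨ T = T
M ↓ ((W → L) ∨ ¬V) = T ↓ T = F
¬(M ↓ ((W → L) ∨ ¬V)) = ¬F = T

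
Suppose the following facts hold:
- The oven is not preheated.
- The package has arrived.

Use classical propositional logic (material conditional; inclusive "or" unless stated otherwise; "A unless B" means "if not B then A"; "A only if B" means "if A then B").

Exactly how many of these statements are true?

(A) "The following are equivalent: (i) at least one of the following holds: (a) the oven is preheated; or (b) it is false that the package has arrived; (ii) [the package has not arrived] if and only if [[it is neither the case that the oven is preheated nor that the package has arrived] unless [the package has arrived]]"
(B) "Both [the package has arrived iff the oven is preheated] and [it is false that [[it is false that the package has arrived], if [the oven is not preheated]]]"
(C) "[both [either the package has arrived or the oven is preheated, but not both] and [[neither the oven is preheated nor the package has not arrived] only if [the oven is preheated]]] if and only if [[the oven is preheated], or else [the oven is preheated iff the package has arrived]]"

Let L = "the oven is preheated" (F), D = "the package has arrived" (T).

(A): Formalization: (L | ~D) <-> (~D <-> ((L nor D) | D))

~D = ~T = F
L | ~D = F | F = F
~D = ~T = F
L nor D = F nor T = F
(L nor D) | D = F | T = T
~D <-> ((L nor D) | D) = F <-> T = F
(L | ~D) <-> (~D <-> ((L nor D) | D)) = F <-> F = T
So (A) is true.

(B): Formalization: (D <-> L) & ~(~L -> ~D)

D <-> L = T <-> F = F
~L = ~F = T
~D = ~T = F
~L -> ~D = T -> F = F
~(~L -> ~D) = ~F = T
(D <-> L) & ~(~L -> ~D) = F & T = F
Hence (B) is false.

(C): Formalization: ((D xor L) & ((L nor ~D) -> L)) <-> (L | (L <-> D))

D xor L = T xor F = T
~D = ~T = F
L nor ~D = F nor F = T
(L nor ~D) -> L = T -> F = F
(D xor L) & ((L nor ~D) -> L) = T & F = F
L <-> D = F <-> T = F
L | (L <-> D) = F | F = F
((D xor L) & ((L nor ~D) -> L)) <-> (L | (L <-> D)) = F <-> F = T
So (C) is true.

Count: 2.

2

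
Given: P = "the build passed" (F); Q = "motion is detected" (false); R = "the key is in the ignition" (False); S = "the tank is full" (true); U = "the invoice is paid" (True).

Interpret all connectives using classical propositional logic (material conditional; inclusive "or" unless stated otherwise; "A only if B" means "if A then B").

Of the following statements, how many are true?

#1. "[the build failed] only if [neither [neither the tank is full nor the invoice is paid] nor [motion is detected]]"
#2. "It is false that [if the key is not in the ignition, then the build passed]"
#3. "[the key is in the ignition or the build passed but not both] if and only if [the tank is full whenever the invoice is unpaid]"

2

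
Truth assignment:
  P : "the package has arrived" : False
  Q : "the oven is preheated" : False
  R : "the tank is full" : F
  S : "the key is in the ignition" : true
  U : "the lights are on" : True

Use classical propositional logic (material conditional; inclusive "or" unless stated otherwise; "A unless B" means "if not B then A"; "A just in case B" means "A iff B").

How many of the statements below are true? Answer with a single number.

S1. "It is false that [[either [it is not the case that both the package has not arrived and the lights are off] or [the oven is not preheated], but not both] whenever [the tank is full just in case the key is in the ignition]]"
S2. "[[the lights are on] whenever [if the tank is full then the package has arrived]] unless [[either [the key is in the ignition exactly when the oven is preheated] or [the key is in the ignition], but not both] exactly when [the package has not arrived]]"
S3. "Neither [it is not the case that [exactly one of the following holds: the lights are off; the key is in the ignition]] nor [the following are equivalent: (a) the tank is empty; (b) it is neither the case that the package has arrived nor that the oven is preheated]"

1

S1: In symbols: not ((R iff S) -> ((not P nand not U) xor not Q))

R iff S = False iff True = False
not P = not False = True
not U = not True = False
not P nand not U = True nand False = True
not Q = not False = True
(not P nand not U) xor not Q = True xor True = False
(R iff S) -> ((not P nand not U) xor not Q) = False -> False = True
not ((R iff S) -> ((not P nand not U) xor not Q)) = not True = False
Thus S1 is false.

S2: In symbols: ((R -> P) -> U) or (((S iff Q) xor S) iff not P)

R -> P = False -> False = True
(R -> P) -> U = True -> True = True
S iff Q = True iff False = False
(S iff Q) xor S = False xor True = True
not P = not False = True
((S iff Q) xor S) iff not P = True iff True = True
((R -> P) -> U) or (((S iff Q) xor S) iff not P) = True or True = True
Hence S2 is true.

S3: Formalization: not (not U xor S) nor (not R iff (P nor Q))

not U = not True = False
not U xor S = False xor True = True
not (not U xor S) = not True = False
not R = not False = True
P nor Q = False nor False = True
not R iff (P nor Q) = True iff True = True
not (not U xor S) nor (not R iff (P nor Q)) = False nor True = False
Hence S3 is false.

Count: 1.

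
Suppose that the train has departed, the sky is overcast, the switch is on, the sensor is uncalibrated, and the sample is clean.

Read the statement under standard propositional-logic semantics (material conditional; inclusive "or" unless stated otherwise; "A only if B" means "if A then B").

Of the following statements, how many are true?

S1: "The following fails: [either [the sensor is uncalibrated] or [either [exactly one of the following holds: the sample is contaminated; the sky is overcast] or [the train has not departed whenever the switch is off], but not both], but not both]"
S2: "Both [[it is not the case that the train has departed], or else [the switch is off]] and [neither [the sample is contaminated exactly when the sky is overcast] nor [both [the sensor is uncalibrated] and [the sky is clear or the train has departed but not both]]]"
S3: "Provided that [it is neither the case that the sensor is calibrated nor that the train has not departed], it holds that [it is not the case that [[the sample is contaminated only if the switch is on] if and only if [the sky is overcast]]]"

Let N = "the sensor is calibrated" (F), W = "the sample is contaminated" (F), L = "the sky is overcast" (T), U = "the switch is on" (T), H = "the train has departed" (T).

S1: Parsed as ¬(¬N ⊕ ((W ⊕ L) ⊕ (¬U → ¬H)))

¬N = ¬F = T
W ⊕ L = F ⊕ T = T
¬U = ¬T = F
¬H = ¬T = F
¬U → ¬H = F → F = T
(W ⊕ L) ⊕ (¬U → ¬H) = T ⊕ T = F
¬N ⊕ ((W ⊕ L) ⊕ (¬U → ¬H)) = T ⊕ F = T
¬(¬N ⊕ ((W ⊕ L) ⊕ (¬U → ¬H))) = ¬T = F
So S1 is false.

S2: This is (¬H ∨ ¬U) ∧ ((W ↔ L) ↓ (¬N ∧ (¬L ⊕ H))).

¬H = ¬T = F
¬U = ¬T = F
¬H ∨ ¬U = F ∨ F = F
W ↔ L = F ↔ T = F
¬N = ¬F = T
¬L = ¬T = F
¬L ⊕ H = F ⊕ T = T
¬N ∧ (¬L ⊕ H) = T ∧ T = T
(W ↔ L) ↓ (¬N ∧ (¬L ⊕ H)) = F ↓ T = F
(¬H ∨ ¬U) ∧ ((W ↔ L) ↓ (¬N ∧ (¬L ⊕ H))) = F ∧ F = F
Thus S2 is false.

S3: In symbols: (N ↓ ¬H) → ¬((W → U) ↔ L)

¬H = ¬T = F
N ↓ ¬H = F ↓ F = T
W → U = F → T = T
(W → U) ↔ L = T ↔ T = T
¬((W → U) ↔ L) = ¬T = F
(N ↓ ¬H) → ¬((W → U) ↔ L) = T → F = F
Thus S3 is false.

True statements: 0 (none).

0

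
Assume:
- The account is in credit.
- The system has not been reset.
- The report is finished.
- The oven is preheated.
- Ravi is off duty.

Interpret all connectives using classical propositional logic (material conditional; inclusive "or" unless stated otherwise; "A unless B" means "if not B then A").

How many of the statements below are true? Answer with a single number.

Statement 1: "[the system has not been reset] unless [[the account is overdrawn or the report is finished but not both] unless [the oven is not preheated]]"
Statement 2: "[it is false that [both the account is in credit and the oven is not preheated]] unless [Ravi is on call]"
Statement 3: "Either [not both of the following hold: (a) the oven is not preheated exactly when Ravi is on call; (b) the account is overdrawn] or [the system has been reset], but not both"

3

Let N = "the system has been reset" (F), H = "the account is overdrawn" (F), R = "the report is finished" (T), M = "the oven is preheated" (T), V = "Ravi is on call" (F).

Statement 1: Parsed as ¬N ∨ ((H ⊕ R) ∨ ¬M)

¬N = ¬F = T
H ⊕ R = F ⊕ T = T
¬M = ¬T = F
(H ⊕ R) ∨ ¬M = T ∨ F = T
¬N ∨ ((H ⊕ R) ∨ ¬M) = T ∨ T = T
So Statement 1 is true.

Statement 2: Parsed as ¬(¬H ∧ ¬M) ∨ V

¬H = ¬F = T
¬M = ¬T = F
¬H ∧ ¬M = T ∧ F = F
¬(¬H ∧ ¬M) = ¬F = T
¬(¬H ∧ ¬M) ∨ V = T ∨ F = T
So Statement 2 is true.

Statement 3: This is ((¬M ↔ V) ↑ H) ⊕ N.

¬M = ¬T = F
¬M ↔ V = F ↔ F = T
(¬M ↔ V) ↑ H = T ↑ F = T
((¬M ↔ V) ↑ H) ⊕ N = T ⊕ F = T
Hence Statement 3 is true.

Count: 3.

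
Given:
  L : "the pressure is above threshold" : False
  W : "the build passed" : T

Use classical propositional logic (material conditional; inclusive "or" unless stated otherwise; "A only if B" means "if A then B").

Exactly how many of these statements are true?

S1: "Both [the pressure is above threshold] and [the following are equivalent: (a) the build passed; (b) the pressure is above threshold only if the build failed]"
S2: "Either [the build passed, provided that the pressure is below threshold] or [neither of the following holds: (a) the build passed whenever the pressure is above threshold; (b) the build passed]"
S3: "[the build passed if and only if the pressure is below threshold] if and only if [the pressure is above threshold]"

1

S1: In symbols: L & (W <-> (L -> ~W))

~W = ~T = F
L -> ~W = F -> F = T
W <-> (L -> ~W) = T <-> T = T
L & (W <-> (L -> ~W)) = F & T = F
So S1 is false.

S2: Formalization: (~L -> W) | ((L -> W) nor W)

~L = ~F = T
~L -> W = T -> T = T
L -> W = F -> T = T
(L -> W) nor W = T nor T = F
(~L -> W) | ((L -> W) nor W) = T | F = T
Thus S2 is true.

S3: This is (W <-> ~L) <-> L.

~L = ~F = T
W <-> ~L = T <-> T = T
(W <-> ~L) <-> L = T <-> F = F
Thus S3 is false.

True statements: 1.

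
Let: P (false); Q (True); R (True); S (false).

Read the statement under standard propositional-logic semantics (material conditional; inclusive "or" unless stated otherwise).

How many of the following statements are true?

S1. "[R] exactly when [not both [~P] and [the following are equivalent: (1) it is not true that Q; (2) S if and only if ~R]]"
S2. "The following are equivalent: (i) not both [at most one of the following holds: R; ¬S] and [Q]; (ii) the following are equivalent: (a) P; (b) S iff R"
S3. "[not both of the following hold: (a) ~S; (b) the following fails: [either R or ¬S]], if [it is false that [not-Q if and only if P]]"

3

S1: Parsed as R ↔ (¬P ↑ (¬Q ↔ (S ↔ ¬R)))

¬P = ¬F = T
¬Q = ¬T = F
¬R = ¬T = F
S ↔ ¬R = F ↔ F = T
¬Q ↔ (S ↔ ¬R) = F ↔ T = F
¬P ↑ (¬Q ↔ (S ↔ ¬R)) = T ↑ F = T
R ↔ (¬P ↑ (¬Q ↔ (S ↔ ¬R))) = T ↔ T = T
So S1 is true.

S2: In symbols: ((R ↑ ¬S) ↑ Q) ↔ (P ↔ (S ↔ R))

¬S = ¬F = T
R ↑ ¬S = T ↑ T = F
(R ↑ ¬S) ↑ Q = F ↑ T = T
S ↔ R = F ↔ T = F
P ↔ (S ↔ R) = F ↔ F = T
((R ↑ ¬S) ↑ Q) ↔ (P ↔ (S ↔ R)) = T ↔ T = T
Thus S2 is true.

S3: Parsed as ¬(¬Q ↔ P) → (¬S ↑ ¬(R ∨ ¬S))

¬Q = ¬T = F
¬Q ↔ P = F ↔ F = T
¬(¬Q ↔ P) = ¬T = F
¬S = ¬F = T
¬S = ¬F = T
R ∨ ¬S = T ∨ T = T
¬(R ∨ ¬S) = ¬T = F
¬S ↑ ¬(R ∨ ¬S) = T ↑ F = T
¬(¬Q ↔ P) → (¬S ↑ ¬(R ∨ ¬S)) = F → T = T
Hence S3 is true.

3 of the 3 statements are true (S1, S2, S3).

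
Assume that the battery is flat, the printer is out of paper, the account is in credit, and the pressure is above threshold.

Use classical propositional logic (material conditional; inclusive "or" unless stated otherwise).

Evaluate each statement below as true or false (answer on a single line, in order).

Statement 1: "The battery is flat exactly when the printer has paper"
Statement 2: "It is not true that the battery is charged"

Statement 1 False / Statement 2 True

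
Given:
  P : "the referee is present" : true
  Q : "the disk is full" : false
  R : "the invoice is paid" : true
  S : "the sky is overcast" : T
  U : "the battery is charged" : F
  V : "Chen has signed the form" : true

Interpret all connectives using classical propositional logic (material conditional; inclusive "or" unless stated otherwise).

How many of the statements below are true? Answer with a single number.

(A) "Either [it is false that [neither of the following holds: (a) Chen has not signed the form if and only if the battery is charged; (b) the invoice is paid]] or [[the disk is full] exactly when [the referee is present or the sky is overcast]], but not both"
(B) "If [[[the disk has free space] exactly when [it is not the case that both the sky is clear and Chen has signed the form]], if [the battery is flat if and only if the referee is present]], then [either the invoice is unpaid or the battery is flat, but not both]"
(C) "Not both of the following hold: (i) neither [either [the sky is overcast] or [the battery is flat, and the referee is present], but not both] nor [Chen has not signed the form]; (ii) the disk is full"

(A): This is not ((not V iff U) nor R) xor (Q iff (P or S)).

not V = not True = False
not V iff U = False iff False = True
(not V iff U) nor R = True nor True = False
not ((not V iff U) nor R) = not False = True
P or S = True or True = True
Q iff (P or S) = False iff True = False
not ((not V iff U) nor R) xor (Q iff (P or S)) = True xor False = True
Thus (A) is true.

(B): In symbols: ((not U iff P) -> (not Q iff (not S nand V))) -> (not R xor not U)

not U = not False = True
not U iff P = True iff True = True
not Q = not False = True
not S = not True = False
not S nand V = False nand True = True
not Q iff (not S nand V) = True iff True = True
(not U iff P) -> (not Q iff (not S nand V)) = True -> True = True
not R = not True = False
not U = not False = True
not R xor not U = False xor True = True
((not U iff P) -> (not Q iff (not S nand V))) -> (not R xor not U) = True -> True = True
Hence (B) is true.

(C): In symbols: ((S xor (not U and P)) nor not V) nand Q

not U = not False = True
not U and P = True and True = True
S xor (not U and P) = True xor True = False
not V = not True = False
(S xor (not U and P)) nor not V = False nor False = True
((S xor (not U and P)) nor not V) nand Q = True nand False = True
Hence (C) is true.

Count: 3.

3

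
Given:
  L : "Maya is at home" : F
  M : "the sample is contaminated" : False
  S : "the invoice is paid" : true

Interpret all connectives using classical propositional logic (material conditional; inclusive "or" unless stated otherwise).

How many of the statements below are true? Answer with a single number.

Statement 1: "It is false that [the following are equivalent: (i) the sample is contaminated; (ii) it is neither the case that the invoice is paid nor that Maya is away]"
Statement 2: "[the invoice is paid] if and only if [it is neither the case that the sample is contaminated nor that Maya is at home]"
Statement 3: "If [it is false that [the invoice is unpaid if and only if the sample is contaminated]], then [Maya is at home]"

Statement 1: Parsed as not (M iff (S nor not L))

not L = not False = True
S nor not L = True nor True = False
M iff (S nor not L) = False iff False = True
not (M iff (S nor not L)) = not True = False
Thus Statement 1 is false.

Statement 2: Formalization: S iff (M nor L)

M nor L = False nor False = True
S iff (M nor L) = True iff True = True
Hence Statement 2 is true.

Statement 3: Parsed as not (not S iff M) -> L

not S = not True = False
not S iff M = False iff False = True
not (not S iff M) = not True = False
not (not S iff M) -> L = False -> False = True
Thus Statement 3 is true.

Count: 2.

2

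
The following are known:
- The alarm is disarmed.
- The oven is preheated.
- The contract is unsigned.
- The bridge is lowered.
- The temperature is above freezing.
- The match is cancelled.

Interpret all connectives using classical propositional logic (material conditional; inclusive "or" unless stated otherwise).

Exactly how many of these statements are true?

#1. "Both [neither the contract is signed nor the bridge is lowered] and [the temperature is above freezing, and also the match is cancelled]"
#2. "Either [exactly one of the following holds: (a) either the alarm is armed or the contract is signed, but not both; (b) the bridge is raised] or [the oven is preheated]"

1

Let S = "the contract is signed" (F), K = "the bridge is raised" (F), H = "the temperature is below freezing" (F), M = "the match is cancelled" (T), D = "the alarm is armed" (F), R = "the oven is preheated" (T).

#1: This is (S ↓ ¬K) ∧ (¬H ∧ M).

¬K = ¬F = T
S ↓ ¬K = F ↓ T = F
¬H = ¬F = T
¬H ∧ M = T ∧ T = T
(S ↓ ¬K) ∧ (¬H ∧ M) = F ∧ T = F
So #1 is false.

#2: Parsed as ((D ⊕ S) ⊕ K) ∨ R

D ⊕ S = F ⊕ F = F
(D ⊕ S) ⊕ K = F ⊕ F = F
((D ⊕ S) ⊕ K) ∨ R = F ∨ T = T
So #2 is true.

1 of the 2 statements is true (#2).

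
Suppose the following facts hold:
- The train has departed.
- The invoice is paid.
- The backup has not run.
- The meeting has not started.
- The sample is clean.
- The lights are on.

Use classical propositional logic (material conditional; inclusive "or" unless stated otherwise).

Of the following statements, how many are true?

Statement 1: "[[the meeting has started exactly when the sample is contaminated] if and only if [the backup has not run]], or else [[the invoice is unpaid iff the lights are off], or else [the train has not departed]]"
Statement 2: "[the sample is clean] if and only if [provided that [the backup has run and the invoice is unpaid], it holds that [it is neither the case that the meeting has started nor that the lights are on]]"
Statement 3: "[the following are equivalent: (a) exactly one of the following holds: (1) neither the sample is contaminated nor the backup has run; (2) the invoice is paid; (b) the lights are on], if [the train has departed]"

Let S = "the meeting has started" (F), U = "the sample is contaminated" (F), R = "the backup has run" (F), Q = "the invoice is paid" (T), V = "the lights are on" (T), P = "the train has departed" (T).

Statement 1: Formalization: ((S ↔ U) ↔ ¬R) ∨ ((¬Q ↔ ¬V) ∨ ¬P)

S ↔ U = F ↔ F = T
¬R = ¬F = T
(S ↔ U) ↔ ¬R = T ↔ T = T
¬Q = ¬T = F
¬V = ¬T = F
¬Q ↔ ¬V = F ↔ F = T
¬P = ¬T = F
(¬Q ↔ ¬V) ∨ ¬P = T ∨ F = T
((S ↔ U) ↔ ¬R) ∨ ((¬Q ↔ ¬V) ∨ ¬P) = T ∨ T = T
Hence Statement 1 is true.

Statement 2: Formalization: ¬U ↔ ((R ∧ ¬Q) → (S ↓ V))

¬U = ¬F = T
¬Q = ¬T = F
R ∧ ¬Q = F ∧ F = F
S ↓ V = F ↓ T = F
(R ∧ ¬Q) → (S ↓ V) = F → F = T
¬U ↔ ((R ∧ ¬Q) → (S ↓ V)) = T ↔ T = T
Thus Statement 2 is true.

Statement 3: Formalization: P → (((U ↓ R) ⊕ Q) ↔ V)

U ↓ R = F ↓ F = T
(U ↓ R) ⊕ Q = T ⊕ T = F
((U ↓ R) ⊕ Q) ↔ V = F ↔ T = F
P → (((U ↓ R) ⊕ Q) ↔ V) = T → F = F
So Statement 3 is false.

2 of the 3 statements are true.

2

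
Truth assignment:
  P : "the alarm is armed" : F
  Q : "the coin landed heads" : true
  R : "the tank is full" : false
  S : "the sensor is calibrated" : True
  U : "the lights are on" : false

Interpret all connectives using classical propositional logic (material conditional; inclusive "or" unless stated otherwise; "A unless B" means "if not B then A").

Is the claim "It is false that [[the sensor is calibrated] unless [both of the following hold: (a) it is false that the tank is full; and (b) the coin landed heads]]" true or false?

False

Values: S=True, R=False, Q=True.
This is not (S or (not R and Q)).

not R = not False = True
not R and Q = True and True = True
S or (not R and Q) = True or True = True
not (S or (not R and Q)) = not True = False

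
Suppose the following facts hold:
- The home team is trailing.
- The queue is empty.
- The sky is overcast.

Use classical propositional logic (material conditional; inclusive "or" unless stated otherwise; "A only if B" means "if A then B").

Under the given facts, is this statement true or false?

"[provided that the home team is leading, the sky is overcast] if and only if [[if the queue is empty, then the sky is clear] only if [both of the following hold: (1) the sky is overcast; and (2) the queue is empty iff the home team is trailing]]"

The statement is true.

Let M = "the home team is leading" (False), S = "the sky is overcast" (True), K = "the queue is empty" (True).
This is (M -> S) iff ((K -> not S) -> (S and (K iff not M))).

M -> S = False -> True = True
not S = not True = False
K -> not S = True -> False = False
not M = not False = True
K iff not M = True iff True = True
S and (K iff not M) = True and True = True
(K -> not S) -> (S and (K iff not M)) = False -> True = True
(M -> S) iff ((K -> not S) -> (S and (K iff not M))) = True iff True = True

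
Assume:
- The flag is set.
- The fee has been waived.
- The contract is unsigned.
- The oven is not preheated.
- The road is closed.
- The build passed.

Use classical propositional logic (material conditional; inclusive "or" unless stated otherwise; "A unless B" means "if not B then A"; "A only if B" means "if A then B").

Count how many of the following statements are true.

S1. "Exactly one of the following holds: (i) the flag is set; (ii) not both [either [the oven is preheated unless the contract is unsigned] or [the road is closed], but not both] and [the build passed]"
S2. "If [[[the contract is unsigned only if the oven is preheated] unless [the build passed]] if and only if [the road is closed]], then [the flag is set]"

Let P = "the flag is set" (T), S = "the oven is preheated" (F), R = "the contract is signed" (F), U = "the road is closed" (T), V = "the build passed" (T).

S1: Parsed as P xor (((S | ~R) xor U) nand V)

~R = ~F = T
S | ~R = F | T = T
(S | ~R) xor U = T xor T = F
((S | ~R) xor U) nand V = F nand T = T
P xor (((S | ~R) xor U) nand V) = T xor T = F
So S1 is false.

S2: Formalization: (((~R -> S) | V) <-> U) -> P

~R = ~F = T
~R -> S = T -> F = F
(~R -> S) | V = F | T = T
((~R -> S) | V) <-> U = T <-> T = T
(((~R -> S) | V) <-> U) -> P = T -> T = T
So S2 is true.

1 of the 2 statements is true.

1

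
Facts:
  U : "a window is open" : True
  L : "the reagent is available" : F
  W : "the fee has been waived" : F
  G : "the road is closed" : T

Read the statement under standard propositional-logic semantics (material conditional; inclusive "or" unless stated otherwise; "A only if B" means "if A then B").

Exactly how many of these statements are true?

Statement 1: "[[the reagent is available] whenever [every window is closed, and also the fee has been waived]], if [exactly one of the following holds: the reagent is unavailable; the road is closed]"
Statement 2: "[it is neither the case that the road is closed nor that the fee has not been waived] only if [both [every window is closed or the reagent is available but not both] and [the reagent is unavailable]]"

Statement 1: Parsed as (¬L ⊕ G) → ((¬U ∧ W) → L)

¬L = ¬F = T
¬L ⊕ G = T ⊕ T = F
¬U = ¬T = F
¬U ∧ W = F ∧ F = F
(¬U ∧ W) → L = F → F = T
(¬L ⊕ G) → ((¬U ∧ W) → L) = F → T = T
Thus Statement 1 is true.

Statement 2: This is (G ↓ ¬W) → ((¬U ⊕ L) ∧ ¬L).

¬W = ¬F = T
G ↓ ¬W = T ↓ T = F
¬U = ¬T = F
¬U ⊕ L = F ⊕ F = F
¬L = ¬F = T
(¬U ⊕ L) ∧ ¬L = F ∧ T = F
(G ↓ ¬W) → ((¬U ⊕ L) ∧ ¬L) = F → F = T
So Statement 2 is true.

Count: 2.

2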